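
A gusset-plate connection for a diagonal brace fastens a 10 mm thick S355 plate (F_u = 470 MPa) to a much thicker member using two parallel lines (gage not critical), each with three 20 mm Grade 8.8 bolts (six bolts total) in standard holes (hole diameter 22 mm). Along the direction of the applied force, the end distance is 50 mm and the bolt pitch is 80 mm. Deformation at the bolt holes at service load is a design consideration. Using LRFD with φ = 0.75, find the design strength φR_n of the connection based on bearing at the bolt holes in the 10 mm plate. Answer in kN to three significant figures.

1010 kN

Per bolt r_n = 1.2 l_c t F_u ≤ 2.4 d t F_u; upper limit = 2.4 × 20 × 10 × 470 / 1000 = 225.6 kN.
Edge bolt: l_c = 50 − 22/2 = 39 mm → 1.2 × 39 × 10 × 470 / 1000 = 220 → r_n = 220 kN.
Interior bolts: l_c = 80 − 22 = 58 mm → 1.2 × 58 × 10 × 470 / 1000 = 327.1 → r_n = 225.6 kN.
R_n = 2 × 220 + 4 × 225.6 = 1342 kN.
Design strength φR_n = 0.75 × 1342 = 1010 kN.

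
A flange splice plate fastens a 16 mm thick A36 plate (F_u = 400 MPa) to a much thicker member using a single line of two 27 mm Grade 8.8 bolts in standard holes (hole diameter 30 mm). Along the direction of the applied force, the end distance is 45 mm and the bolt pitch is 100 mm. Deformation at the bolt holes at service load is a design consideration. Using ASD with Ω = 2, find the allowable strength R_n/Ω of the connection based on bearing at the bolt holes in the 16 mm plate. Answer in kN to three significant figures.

323 kN

Per bolt r_n = 1.2 l_c t F_u ≤ 2.4 d t F_u; upper limit = 2.4 × 27 × 16 × 400 / 1000 = 414.7 kN.
Edge bolt: l_c = 45 − 30/2 = 30 mm → 1.2 × 30 × 16 × 400 / 1000 = 230.4 → r_n = 230.4 kN.
Interior bolts: l_c = 100 − 30 = 70 mm → 1.2 × 70 × 16 × 400 / 1000 = 537.6 → r_n = 414.7 kN.
R_n = 1 × 230.4 + 1 × 414.7 = 645.1 kN.
Allowable strength R_n/Ω = 645.1 / 2 = 323 kN.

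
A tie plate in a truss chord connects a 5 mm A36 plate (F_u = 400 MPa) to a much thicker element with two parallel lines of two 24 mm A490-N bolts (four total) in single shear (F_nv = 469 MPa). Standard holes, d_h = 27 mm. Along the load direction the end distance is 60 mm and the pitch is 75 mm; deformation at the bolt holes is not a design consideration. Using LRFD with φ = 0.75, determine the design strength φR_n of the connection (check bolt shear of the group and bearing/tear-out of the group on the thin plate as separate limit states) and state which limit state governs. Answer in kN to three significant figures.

Bolt shear: A_b = π·24²/4 = 452.4 mm²; R_n = 469 × 452.4 × 4 × 1 / 1000 = 848.7 kN → 0.75 × 848.7 = 637 kN.
Bearing (1.5 l_c t F_u ≤ 3.0 d t F_u): upper limit = 3.0·24·5·400 / 1000 = 144 kN.
  Edge l_c = 60 − 27/2 = 46.5 → r_n = 139.5 kN; interior l_c = 75 − 27 = 48 → r_n = 144 kN.
  R_n,bearing = 2·139.5 + 2·144 = 567 kN → 0.75 × 567 = 425 kN.
Bearing governs: 425 kN.

425 kN (bearing governs)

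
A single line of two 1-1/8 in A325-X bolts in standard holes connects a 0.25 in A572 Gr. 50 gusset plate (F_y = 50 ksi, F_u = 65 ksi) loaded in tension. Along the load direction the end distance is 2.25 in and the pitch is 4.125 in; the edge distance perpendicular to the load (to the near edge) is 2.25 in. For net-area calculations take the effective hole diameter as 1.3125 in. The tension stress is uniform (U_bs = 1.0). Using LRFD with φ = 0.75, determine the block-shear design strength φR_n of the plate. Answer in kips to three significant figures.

51.6 kips

Shear plane L_v = 2.25 + 1·4.125 = 6.375 in; A_gv = 6.375 × 0.25 = 1.594 in².
A_nv = (6.375 − 1.5·1.3125) × 0.25 = 1.102 in².
A_nt = (2.25 − 0.5·1.3125) × 0.25 = 0.3984 in².
0.6 F_u A_nv = 42.96 kips; 0.6 F_y A_gv = 47.81 kips → shear rupture governs the shear term.
R_n = 42.96 + 1.0 × 65 × 0.3984 = 68.86 kips.
Design strength φR_n = 0.75 × 68.86 = 51.6 kips.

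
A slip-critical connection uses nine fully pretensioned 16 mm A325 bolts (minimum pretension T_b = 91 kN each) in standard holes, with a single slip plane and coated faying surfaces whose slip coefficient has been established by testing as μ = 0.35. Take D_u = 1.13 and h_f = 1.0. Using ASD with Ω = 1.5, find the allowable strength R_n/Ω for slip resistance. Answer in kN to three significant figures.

216 kN

R_n = μ · D_u · h_f · T_b · n_s · n_b = 0.35 × 1.13 × 1.0 × 91 × 1 × 9 = 323.9 kN.
Allowable strength R_n/Ω = 323.9 / 1.5 = 216 kN.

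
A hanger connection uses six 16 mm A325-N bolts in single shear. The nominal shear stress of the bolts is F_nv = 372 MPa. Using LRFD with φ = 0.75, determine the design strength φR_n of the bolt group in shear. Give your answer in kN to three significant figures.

337 kN

A_b = π × 16² / 4 = 201.1 mm².
R_n = F_nv · A_b · n · n_s = 372 × 201.1 × 6 × 1 / 1000 = 448.8 kN.
Design strength φR_n = 0.75 × 448.8 = 337 kN.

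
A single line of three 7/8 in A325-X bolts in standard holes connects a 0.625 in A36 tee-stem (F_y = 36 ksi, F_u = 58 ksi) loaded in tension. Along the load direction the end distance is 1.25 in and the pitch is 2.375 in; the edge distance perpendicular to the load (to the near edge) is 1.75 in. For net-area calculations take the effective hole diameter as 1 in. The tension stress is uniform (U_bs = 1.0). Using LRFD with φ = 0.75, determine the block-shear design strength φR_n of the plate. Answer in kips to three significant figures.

91.1 kips

Shear plane L_v = 1.25 + 2·2.375 = 6 in; A_gv = 6 × 0.625 = 3.75 in².
A_nv = (6 − 2.5·1) × 0.625 = 2.188 in².
A_nt = (1.75 − 0.5·1) × 0.625 = 0.7812 in².
0.6 F_u A_nv = 76.12 kips; 0.6 F_y A_gv = 81 kips → shear rupture governs the shear term.
R_n = 76.12 + 1.0 × 58 × 0.7812 = 121.4 kips.
Design strength φR_n = 0.75 × 121.4 = 91.1 kips.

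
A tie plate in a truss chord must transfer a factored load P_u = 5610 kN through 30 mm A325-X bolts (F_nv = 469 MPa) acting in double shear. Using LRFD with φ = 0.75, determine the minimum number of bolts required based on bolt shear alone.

A_b = π·30²/4 = 706.9 mm².
Per-bolt design strength φR_n = 0.75 × 469 × 706.9 × 2 / 1000 = 497.3 kN.
n ≥ 5610 / 497.3 = 11.28 → use 12 bolts.

12 bolts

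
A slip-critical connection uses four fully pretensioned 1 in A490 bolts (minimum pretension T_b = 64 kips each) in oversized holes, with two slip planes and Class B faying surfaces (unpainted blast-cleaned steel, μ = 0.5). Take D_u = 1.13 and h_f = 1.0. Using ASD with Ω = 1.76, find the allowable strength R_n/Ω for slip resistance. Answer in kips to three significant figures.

164 kips

R_n = μ · D_u · h_f · T_b · n_s · n_b = 0.5 × 1.13 × 1.0 × 64 × 2 × 4 = 289.3 kips.
Allowable strength R_n/Ω = 289.3 / 1.76 = 164 kips.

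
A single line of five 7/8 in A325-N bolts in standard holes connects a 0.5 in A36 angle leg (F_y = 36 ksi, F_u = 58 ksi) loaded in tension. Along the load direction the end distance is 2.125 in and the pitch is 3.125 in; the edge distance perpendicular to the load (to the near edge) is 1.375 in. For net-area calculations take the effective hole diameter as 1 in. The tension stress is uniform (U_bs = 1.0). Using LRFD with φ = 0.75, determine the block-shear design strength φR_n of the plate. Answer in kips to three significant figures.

137 kips

Shear plane L_v = 2.125 + 4·3.125 = 14.62 in; A_gv = 14.62 × 0.5 = 7.312 in².
A_nv = (14.62 − 4.5·1) × 0.5 = 5.062 in².
A_nt = (1.375 − 0.5·1) × 0.5 = 0.4375 in².
0.6 F_u A_nv = 176.2 kips; 0.6 F_y A_gv = 157.9 kips → shear yielding governs the shear term.
R_n = 157.9 + 1.0 × 58 × 0.4375 = 183.3 kips.
Design strength φR_n = 0.75 × 183.3 = 137 kips.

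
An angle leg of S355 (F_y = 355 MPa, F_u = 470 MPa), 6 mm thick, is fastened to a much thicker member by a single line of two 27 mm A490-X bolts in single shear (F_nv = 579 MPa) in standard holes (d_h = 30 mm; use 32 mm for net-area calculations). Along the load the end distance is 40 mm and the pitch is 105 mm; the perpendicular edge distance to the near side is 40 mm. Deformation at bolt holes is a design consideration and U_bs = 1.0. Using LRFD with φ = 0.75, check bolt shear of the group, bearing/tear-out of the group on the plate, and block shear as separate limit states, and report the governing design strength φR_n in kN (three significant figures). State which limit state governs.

Bolt shear: A_b = π·27²/4 = 572.6 mm²; R_n = 579 × 572.6 × 2 × 1 / 1000 = 663 kN → 0.75 × 663 = 497 kN.
Bearing: edge l_c = 25, r_n = 84.6 kN; interior l_c = 75, r_n = 182.7 kN; R_n = 84.6 + 1·182.7 = 267.3 kN → 201 kN.
Block shear: A_gv = 870, A_nv = 582, A_nt = 144 mm²; R_n = min(0.6F_uA_nv, 0.6F_yA_gv) + U_bs·F_u·A_nt = 231.8 kN → 174 kN.
Block shear governs: 174 kN.

174 kN (block shear governs)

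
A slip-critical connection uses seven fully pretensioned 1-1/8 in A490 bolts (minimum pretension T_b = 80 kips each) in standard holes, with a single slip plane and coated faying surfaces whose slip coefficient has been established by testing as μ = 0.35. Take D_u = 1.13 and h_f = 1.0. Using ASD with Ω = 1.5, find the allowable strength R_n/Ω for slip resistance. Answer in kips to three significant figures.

148 kips

R_n = μ · D_u · h_f · T_b · n_s · n_b = 0.35 × 1.13 × 1.0 × 80 × 1 × 7 = 221.5 kips.
Allowable strength R_n/Ω = 221.5 / 1.5 = 148 kips.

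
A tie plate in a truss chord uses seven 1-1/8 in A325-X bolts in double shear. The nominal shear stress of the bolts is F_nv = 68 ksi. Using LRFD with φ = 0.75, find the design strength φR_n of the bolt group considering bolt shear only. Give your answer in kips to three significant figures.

710 kips

A_b = π × 1.125² / 4 = 0.994 in².
R_n = F_nv · A_b · n · n_s = 68 × 0.994 × 7 × 2 = 946.3 kips.
Design strength φR_n = 0.75 × 946.3 = 710 kips.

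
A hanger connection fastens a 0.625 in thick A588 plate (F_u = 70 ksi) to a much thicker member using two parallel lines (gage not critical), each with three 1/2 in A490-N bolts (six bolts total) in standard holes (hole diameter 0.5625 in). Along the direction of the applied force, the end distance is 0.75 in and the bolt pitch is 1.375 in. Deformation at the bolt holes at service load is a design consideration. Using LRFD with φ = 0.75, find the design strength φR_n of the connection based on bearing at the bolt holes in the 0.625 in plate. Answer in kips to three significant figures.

165 kips

Per bolt r_n = 1.2 l_c t F_u ≤ 2.4 d t F_u; upper limit = 2.4 × 0.5 × 0.625 × 70 = 52.5 kips.
Edge bolt: l_c = 0.75 − 0.5625/2 = 0.4688 in → 1.2 × 0.4688 × 0.625 × 70 = 24.61 → r_n = 24.61 kips.
Interior bolts: l_c = 1.375 − 0.5625 = 0.8125 in → 1.2 × 0.8125 × 0.625 × 70 = 42.66 → r_n = 42.66 kips.
R_n = 2 × 24.61 + 4 × 42.66 = 219.8 kips.
Design strength φR_n = 0.75 × 219.8 = 165 kips.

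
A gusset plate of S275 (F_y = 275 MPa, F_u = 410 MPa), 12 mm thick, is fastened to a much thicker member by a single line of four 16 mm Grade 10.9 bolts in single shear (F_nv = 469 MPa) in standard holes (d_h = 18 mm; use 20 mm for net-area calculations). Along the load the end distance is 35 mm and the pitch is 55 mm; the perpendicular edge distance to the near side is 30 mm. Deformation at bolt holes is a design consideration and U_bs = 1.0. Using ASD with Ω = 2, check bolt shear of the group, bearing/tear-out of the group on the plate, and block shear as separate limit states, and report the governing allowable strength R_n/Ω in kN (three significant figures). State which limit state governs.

Bolt shear: A_b = π·16²/4 = 201.1 mm²; R_n = 469 × 201.1 × 4 × 1 / 1000 = 377.2 kN → 377.2 / 2 = 189 kN.
Bearing: edge l_c = 26, r_n = 153.5 kN; interior l_c = 37, r_n = 188.9 kN; R_n = 153.5 + 3·188.9 = 720.3 kN → 360 kN.
Block shear: A_gv = 2400, A_nv = 1560, A_nt = 240 mm²; R_n = min(0.6F_uA_nv, 0.6F_yA_gv) + U_bs·F_u·A_nt = 482.2 kN → 241 kN.
Bolt shear governs: 189 kN.

189 kN (bolt shear governs)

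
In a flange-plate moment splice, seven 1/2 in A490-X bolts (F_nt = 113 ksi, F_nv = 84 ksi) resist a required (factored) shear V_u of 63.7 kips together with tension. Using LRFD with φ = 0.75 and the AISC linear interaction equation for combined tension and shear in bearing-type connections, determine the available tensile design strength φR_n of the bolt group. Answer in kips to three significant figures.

65.7 kips

A_b = π·0.5²/4 = 0.1963 in²; f_rv = 63.7 / (7 × 0.1963) = 46.35 ksi.
F'_nt = 1.3 F_nt − (F_nt / φF_nv) f_rv = 1.3·113 − (113/(0.75·84))·46.35 = 63.77 ksi, capped at F_nt → F'_nt = 63.77 ksi.
R_n = F'_nt · A_b · n = 63.77 × 0.1963 × 7 = 87.65 kips.
Design strength φR_n = 0.75 × 87.65 = 65.7 kips.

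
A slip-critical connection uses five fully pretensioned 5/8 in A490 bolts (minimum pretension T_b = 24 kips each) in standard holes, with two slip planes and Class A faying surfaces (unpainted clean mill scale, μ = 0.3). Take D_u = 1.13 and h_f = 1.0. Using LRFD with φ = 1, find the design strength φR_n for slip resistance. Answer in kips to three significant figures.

R_n = μ · D_u · h_f · T_b · n_s · n_b = 0.3 × 1.13 × 1.0 × 24 × 2 × 5 = 81.36 kips.
Design strength φR_n = 1 × 81.36 = 81.4 kips.

81.4 kips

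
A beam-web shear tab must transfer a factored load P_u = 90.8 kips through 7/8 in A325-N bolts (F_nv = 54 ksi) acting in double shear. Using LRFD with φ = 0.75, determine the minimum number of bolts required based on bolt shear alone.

2 bolts

A_b = π·0.875²/4 = 0.6013 in².
Per-bolt design strength φR_n = 0.75 × 54 × 0.6013 × 2 = 48.71 kips.
n ≥ 90.8 / 48.71 = 1.864 → use 2 bolts.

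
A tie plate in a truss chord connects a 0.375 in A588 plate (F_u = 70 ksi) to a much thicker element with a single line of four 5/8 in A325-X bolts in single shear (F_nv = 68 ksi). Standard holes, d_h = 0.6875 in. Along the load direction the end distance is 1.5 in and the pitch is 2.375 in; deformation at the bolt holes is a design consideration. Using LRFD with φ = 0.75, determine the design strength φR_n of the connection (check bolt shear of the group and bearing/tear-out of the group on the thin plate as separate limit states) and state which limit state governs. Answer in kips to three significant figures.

62.6 kips (bolt shear governs)

Bolt shear: A_b = π·0.625²/4 = 0.3068 in²; R_n = 68 × 0.3068 × 4 × 1 = 83.45 kips → 0.75 × 83.45 = 62.6 kips.
Bearing (1.2 l_c t F_u ≤ 2.4 d t F_u): upper limit = 2.4·0.625·0.375·70 = 39.38 kips.
  Edge l_c = 1.5 − 0.6875/2 = 1.156 → r_n = 36.42 kips; interior l_c = 2.375 − 0.6875 = 1.688 → r_n = 39.38 kips.
  R_n,bearing = 1·36.42 + 3·39.38 = 154.5 kips → 0.75 × 154.5 = 116 kips.
Bolt shear governs: 62.6 kips.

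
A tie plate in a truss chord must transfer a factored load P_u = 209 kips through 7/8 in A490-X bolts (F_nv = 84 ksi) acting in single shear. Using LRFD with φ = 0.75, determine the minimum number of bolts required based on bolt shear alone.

6 bolts

A_b = π·0.875²/4 = 0.6013 in².
Per-bolt design strength φR_n = 0.75 × 84 × 0.6013 × 1 = 37.88 kips.
n ≥ 209 / 37.88 = 5.517 → use 6 bolts.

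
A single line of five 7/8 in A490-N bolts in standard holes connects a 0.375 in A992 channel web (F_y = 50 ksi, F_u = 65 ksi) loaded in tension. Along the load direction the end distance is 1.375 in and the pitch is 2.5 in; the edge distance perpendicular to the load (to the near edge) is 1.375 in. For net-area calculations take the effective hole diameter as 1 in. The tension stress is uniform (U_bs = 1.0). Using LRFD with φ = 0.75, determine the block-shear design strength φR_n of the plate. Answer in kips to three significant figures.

Shear plane L_v = 1.375 + 4·2.5 = 11.38 in; A_gv = 11.38 × 0.375 = 4.266 in².
A_nv = (11.38 − 4.5·1) × 0.375 = 2.578 in².
A_nt = (1.375 − 0.5·1) × 0.375 = 0.3281 in².
0.6 F_u A_nv = 100.5 kips; 0.6 F_y A_gv = 128 kips → shear rupture governs the shear term.
R_n = 100.5 + 1.0 × 65 × 0.3281 = 121.9 kips.
Design strength φR_n = 0.75 × 121.9 = 91.4 kips.

91.4 kips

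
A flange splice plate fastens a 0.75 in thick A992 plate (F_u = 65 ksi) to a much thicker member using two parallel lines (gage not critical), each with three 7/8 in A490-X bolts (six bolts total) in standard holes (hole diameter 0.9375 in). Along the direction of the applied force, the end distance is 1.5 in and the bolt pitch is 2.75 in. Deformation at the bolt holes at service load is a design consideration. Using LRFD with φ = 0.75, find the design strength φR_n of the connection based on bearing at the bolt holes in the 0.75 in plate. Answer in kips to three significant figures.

Per bolt r_n = 1.2 l_c t F_u ≤ 2.4 d t F_u; upper limit = 2.4 × 0.875 × 0.75 × 65 = 102.4 kips.
Edge bolt: l_c = 1.5 − 0.9375/2 = 1.031 in → 1.2 × 1.031 × 0.75 × 65 = 60.33 → r_n = 60.33 kips.
Interior bolts: l_c = 2.75 − 0.9375 = 1.812 in → 1.2 × 1.812 × 0.75 × 65 = 106 → r_n = 102.4 kips.
R_n = 2 × 60.33 + 4 × 102.4 = 530.2 kips.
Design strength φR_n = 0.75 × 530.2 = 398 kips.

398 kips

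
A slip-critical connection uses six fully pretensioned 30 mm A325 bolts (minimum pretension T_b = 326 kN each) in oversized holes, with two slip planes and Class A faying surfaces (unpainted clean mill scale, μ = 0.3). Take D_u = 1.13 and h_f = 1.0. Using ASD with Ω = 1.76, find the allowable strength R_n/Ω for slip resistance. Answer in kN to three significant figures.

754 kN

R_n = μ · D_u · h_f · T_b · n_s · n_b = 0.3 × 1.13 × 1.0 × 326 × 2 × 6 = 1326 kN.
Allowable strength R_n/Ω = 1326 / 1.76 = 754 kN.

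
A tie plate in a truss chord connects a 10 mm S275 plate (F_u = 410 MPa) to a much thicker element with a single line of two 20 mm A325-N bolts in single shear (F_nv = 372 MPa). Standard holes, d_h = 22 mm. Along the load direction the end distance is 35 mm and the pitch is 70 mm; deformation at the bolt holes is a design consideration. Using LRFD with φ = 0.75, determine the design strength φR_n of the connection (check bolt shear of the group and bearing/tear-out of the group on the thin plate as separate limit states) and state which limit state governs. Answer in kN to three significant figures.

175 kN (bolt shear governs)

Bolt shear: A_b = π·20²/4 = 314.2 mm²; R_n = 372 × 314.2 × 2 × 1 / 1000 = 233.7 kN → 0.75 × 233.7 = 175 kN.
Bearing (1.2 l_c t F_u ≤ 2.4 d t F_u): upper limit = 2.4·20·10·410 / 1000 = 196.8 kN.
  Edge l_c = 35 − 22/2 = 24 → r_n = 118.1 kN; interior l_c = 70 − 22 = 48 → r_n = 196.8 kN.
  R_n,bearing = 1·118.1 + 1·196.8 = 314.9 kN → 0.75 × 314.9 = 236 kN.
Bolt shear governs: 175 kN.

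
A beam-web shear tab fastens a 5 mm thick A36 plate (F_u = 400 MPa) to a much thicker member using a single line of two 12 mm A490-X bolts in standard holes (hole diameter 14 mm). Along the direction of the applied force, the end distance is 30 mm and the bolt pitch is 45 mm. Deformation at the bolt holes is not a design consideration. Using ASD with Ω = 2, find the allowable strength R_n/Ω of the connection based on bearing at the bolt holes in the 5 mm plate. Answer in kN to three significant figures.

Per bolt r_n = 1.5 l_c t F_u ≤ 3.0 d t F_u; upper limit = 3.0 × 12 × 5 × 400 / 1000 = 72 kN.
Edge bolt: l_c = 30 − 14/2 = 23 mm → 1.5 × 23 × 5 × 400 / 1000 = 69 → r_n = 69 kN.
Interior bolts: l_c = 45 − 14 = 31 mm → 1.5 × 31 × 5 × 400 / 1000 = 93 → r_n = 72 kN.
R_n = 1 × 69 + 1 × 72 = 141 kN.
Allowable strength R_n/Ω = 141 / 2 = 70.5 kN.

70.5 kN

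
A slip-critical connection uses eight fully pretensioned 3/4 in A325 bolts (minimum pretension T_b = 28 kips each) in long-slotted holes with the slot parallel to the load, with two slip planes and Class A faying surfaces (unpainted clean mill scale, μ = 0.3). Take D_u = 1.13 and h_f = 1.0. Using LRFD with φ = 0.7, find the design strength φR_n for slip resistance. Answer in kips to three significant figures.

106 kips

R_n = μ · D_u · h_f · T_b · n_s · n_b = 0.3 × 1.13 × 1.0 × 28 × 2 × 8 = 151.9 kips.
Design strength φR_n = 0.7 × 151.9 = 106 kips.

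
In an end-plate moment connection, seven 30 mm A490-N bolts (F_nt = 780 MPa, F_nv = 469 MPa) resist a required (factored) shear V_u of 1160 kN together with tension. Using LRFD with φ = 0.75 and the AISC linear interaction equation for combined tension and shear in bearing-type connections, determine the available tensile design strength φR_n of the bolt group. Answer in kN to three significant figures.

1830 kN

A_b = π·30²/4 = 706.9 mm²; f_rv = 1160 × 1000 / (7 × 706.9) = 234.4 MPa.
F'_nt = 1.3 F_nt − (F_nt / φF_nv) f_rv = 1.3·780 − (780/(0.75·469))·234.4 = 494.1 MPa, capped at F_nt → F'_nt = 494.1 MPa.
R_n = F'_nt · A_b · n = 494.1 × 706.9 × 7 / 1000 = 2445 kN.
Design strength φR_n = 0.75 × 2445 = 1830 kN.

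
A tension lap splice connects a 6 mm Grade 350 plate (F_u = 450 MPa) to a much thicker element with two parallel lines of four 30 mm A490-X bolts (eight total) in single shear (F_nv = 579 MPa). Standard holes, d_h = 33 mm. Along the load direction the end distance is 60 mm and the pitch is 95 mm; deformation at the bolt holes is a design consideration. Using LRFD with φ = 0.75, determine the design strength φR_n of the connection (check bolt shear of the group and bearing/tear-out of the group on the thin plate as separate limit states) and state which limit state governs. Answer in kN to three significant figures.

Bolt shear: A_b = π·30²/4 = 706.9 mm²; R_n = 579 × 706.9 × 8 × 1 / 1000 = 3274 kN → 0.75 × 3274 = 2460 kN.
Bearing (1.2 l_c t F_u ≤ 2.4 d t F_u): upper limit = 2.4·30·6·450 / 1000 = 194.4 kN.
  Edge l_c = 60 − 33/2 = 43.5 → r_n = 140.9 kN; interior l_c = 95 − 33 = 62 → r_n = 194.4 kN.
  R_n,bearing = 2·140.9 + 6·194.4 = 1448 kN → 0.75 × 1448 = 1090 kN.
Bearing governs: 1090 kN.

1090 kN (bearing governs)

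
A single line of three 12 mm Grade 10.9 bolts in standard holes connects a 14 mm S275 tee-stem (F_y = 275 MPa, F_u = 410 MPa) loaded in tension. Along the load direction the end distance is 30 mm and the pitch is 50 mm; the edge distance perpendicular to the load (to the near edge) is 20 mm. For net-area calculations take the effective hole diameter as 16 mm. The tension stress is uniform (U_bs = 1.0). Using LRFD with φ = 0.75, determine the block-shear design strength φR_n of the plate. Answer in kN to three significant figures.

Shear plane L_v = 30 + 2·50 = 130 mm; A_gv = 130 × 14 = 1820 mm².
A_nv = (130 − 2.5·16) × 14 = 1260 mm².
A_nt = (20 − 0.5·16) × 14 = 168 mm².
0.6 F_u A_nv = 310 kN; 0.6 F_y A_gv = 300.3 kN → shear yielding governs the shear term.
R_n = 300.3 + 1.0 × 410 × 168 / 1000 = 369.2 kN.
Design strength φR_n = 0.75 × 369.2 = 277 kN.

277 kN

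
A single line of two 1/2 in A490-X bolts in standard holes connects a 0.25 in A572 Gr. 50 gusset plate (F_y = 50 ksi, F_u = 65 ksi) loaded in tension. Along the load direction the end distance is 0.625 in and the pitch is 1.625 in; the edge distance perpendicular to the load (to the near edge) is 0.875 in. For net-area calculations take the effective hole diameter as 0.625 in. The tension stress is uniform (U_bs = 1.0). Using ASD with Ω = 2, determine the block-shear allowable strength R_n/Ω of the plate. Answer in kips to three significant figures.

11 kips

Shear plane L_v = 0.625 + 1·1.625 = 2.25 in; A_gv = 2.25 × 0.25 = 0.5625 in².
A_nv = (2.25 − 1.5·0.625) × 0.25 = 0.3281 in².
A_nt = (0.875 − 0.5·0.625) × 0.25 = 0.1406 in².
0.6 F_u A_nv = 12.8 kips; 0.6 F_y A_gv = 16.88 kips → shear rupture governs the shear term.
R_n = 12.8 + 1.0 × 65 × 0.1406 = 21.94 kips.
Allowable strength R_n/Ω = 21.94 / 2 = 11 kips.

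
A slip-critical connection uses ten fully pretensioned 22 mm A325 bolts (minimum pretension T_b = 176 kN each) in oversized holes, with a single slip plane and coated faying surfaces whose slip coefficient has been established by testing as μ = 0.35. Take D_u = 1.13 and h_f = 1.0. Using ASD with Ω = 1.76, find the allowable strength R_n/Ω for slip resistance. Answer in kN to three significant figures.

R_n = μ · D_u · h_f · T_b · n_s · n_b = 0.35 × 1.13 × 1.0 × 176 × 1 × 10 = 696.1 kN.
Allowable strength R_n/Ω = 696.1 / 1.76 = 395 kN.

395 kN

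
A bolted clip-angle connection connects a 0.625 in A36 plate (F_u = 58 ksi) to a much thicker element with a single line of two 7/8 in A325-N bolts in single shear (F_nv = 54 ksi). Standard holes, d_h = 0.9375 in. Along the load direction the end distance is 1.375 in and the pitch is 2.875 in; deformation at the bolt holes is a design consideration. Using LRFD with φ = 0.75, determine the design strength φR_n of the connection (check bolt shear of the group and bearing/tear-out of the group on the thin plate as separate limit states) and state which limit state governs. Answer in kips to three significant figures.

48.7 kips (bolt shear governs)

Bolt shear: A_b = π·0.875²/4 = 0.6013 in²; R_n = 54 × 0.6013 × 2 × 1 = 64.94 kips → 0.75 × 64.94 = 48.7 kips.
Bearing (1.2 l_c t F_u ≤ 2.4 d t F_u): upper limit = 2.4·0.875·0.625·58 = 76.12 kips.
  Edge l_c = 1.375 − 0.9375/2 = 0.9062 → r_n = 39.42 kips; interior l_c = 2.875 − 0.9375 = 1.938 → r_n = 76.12 kips.
  R_n,bearing = 1·39.42 + 1·76.12 = 115.5 kips → 0.75 × 115.5 = 86.7 kips.
Bolt shear governs: 48.7 kips.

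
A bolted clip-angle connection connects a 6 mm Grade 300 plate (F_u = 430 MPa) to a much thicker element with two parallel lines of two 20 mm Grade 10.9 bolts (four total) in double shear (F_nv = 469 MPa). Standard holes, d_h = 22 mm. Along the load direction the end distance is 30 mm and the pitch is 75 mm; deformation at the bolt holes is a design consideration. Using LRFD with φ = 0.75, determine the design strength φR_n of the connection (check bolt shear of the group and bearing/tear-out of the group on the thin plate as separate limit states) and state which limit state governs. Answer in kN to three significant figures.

Bolt shear: A_b = π·20²/4 = 314.2 mm²; R_n = 469 × 314.2 × 4 × 2 / 1000 = 1179 kN → 0.75 × 1179 = 884 kN.
Bearing (1.2 l_c t F_u ≤ 2.4 d t F_u): upper limit = 2.4·20·6·430 / 1000 = 123.8 kN.
  Edge l_c = 30 − 22/2 = 19 → r_n = 58.82 kN; interior l_c = 75 − 22 = 53 → r_n = 123.8 kN.
  R_n,bearing = 2·58.82 + 2·123.8 = 365.3 kN → 0.75 × 365.3 = 274 kN.
Bearing governs: 274 kN.

274 kN (bearing governs)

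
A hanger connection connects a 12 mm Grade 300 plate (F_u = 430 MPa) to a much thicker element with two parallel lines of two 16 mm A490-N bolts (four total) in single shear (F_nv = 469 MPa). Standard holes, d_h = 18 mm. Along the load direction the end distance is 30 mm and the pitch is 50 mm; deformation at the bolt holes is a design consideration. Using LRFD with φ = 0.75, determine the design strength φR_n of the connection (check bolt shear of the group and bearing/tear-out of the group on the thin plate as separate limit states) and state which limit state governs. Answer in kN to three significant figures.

283 kN (bolt shear governs)

Bolt shear: A_b = π·16²/4 = 201.1 mm²; R_n = 469 × 201.1 × 4 × 1 / 1000 = 377.2 kN → 0.75 × 377.2 = 283 kN.
Bearing (1.2 l_c t F_u ≤ 2.4 d t F_u): upper limit = 2.4·16·12·430 / 1000 = 198.1 kN.
  Edge l_c = 30 − 18/2 = 21 → r_n = 130 kN; interior l_c = 50 − 18 = 32 → r_n = 198.1 kN.
  R_n,bearing = 2·130 + 2·198.1 = 656.4 kN → 0.75 × 656.4 = 492 kN.
Bolt shear governs: 283 kN.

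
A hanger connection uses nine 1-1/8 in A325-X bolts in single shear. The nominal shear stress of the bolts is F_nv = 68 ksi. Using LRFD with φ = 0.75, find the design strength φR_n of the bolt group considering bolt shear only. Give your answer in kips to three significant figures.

A_b = π × 1.125² / 4 = 0.994 in².
R_n = F_nv · A_b · n · n_s = 68 × 0.994 × 9 × 1 = 608.3 kips.
Design strength φR_n = 0.75 × 608.3 = 456 kips.

456 kips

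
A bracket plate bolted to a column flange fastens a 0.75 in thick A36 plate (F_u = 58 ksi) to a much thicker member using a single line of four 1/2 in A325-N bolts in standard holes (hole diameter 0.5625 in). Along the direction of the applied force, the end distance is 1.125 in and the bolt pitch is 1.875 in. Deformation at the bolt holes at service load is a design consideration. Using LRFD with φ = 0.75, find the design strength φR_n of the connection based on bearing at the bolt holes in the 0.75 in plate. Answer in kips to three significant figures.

150 kips

Per bolt r_n = 1.2 l_c t F_u ≤ 2.4 d t F_u; upper limit = 2.4 × 0.5 × 0.75 × 58 = 52.2 kips.
Edge bolt: l_c = 1.125 − 0.5625/2 = 0.8438 in → 1.2 × 0.8438 × 0.75 × 58 = 44.04 → r_n = 44.04 kips.
Interior bolts: l_c = 1.875 − 0.5625 = 1.312 in → 1.2 × 1.312 × 0.75 × 58 = 68.51 → r_n = 52.2 kips.
R_n = 1 × 44.04 + 3 × 52.2 = 200.6 kips.
Design strength φR_n = 0.75 × 200.6 = 150 kips.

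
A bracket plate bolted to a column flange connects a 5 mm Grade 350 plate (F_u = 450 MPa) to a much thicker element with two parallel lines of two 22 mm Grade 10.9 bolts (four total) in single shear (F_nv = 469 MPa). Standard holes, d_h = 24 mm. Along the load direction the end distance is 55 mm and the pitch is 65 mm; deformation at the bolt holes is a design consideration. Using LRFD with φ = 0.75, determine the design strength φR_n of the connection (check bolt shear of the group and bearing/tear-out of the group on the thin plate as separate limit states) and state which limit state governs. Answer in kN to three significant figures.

340 kN (bearing governs)

Bolt shear: A_b = π·22²/4 = 380.1 mm²; R_n = 469 × 380.1 × 4 × 1 / 1000 = 713.1 kN → 0.75 × 713.1 = 535 kN.
Bearing (1.2 l_c t F_u ≤ 2.4 d t F_u): upper limit = 2.4·22·5·450 / 1000 = 118.8 kN.
  Edge l_c = 55 − 24/2 = 43 → r_n = 116.1 kN; interior l_c = 65 − 24 = 41 → r_n = 110.7 kN.
  R_n,bearing = 2·116.1 + 2·110.7 = 453.6 kN → 0.75 × 453.6 = 340 kN.
Bearing governs: 340 kN.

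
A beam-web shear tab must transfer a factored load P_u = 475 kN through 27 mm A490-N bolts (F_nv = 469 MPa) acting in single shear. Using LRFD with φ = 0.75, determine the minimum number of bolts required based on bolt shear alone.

A_b = π·27²/4 = 572.6 mm².
Per-bolt design strength φR_n = 0.75 × 469 × 572.6 × 1 / 1000 = 201.4 kN.
n ≥ 475 / 201.4 = 2.359 → use 3 bolts.

3 bolts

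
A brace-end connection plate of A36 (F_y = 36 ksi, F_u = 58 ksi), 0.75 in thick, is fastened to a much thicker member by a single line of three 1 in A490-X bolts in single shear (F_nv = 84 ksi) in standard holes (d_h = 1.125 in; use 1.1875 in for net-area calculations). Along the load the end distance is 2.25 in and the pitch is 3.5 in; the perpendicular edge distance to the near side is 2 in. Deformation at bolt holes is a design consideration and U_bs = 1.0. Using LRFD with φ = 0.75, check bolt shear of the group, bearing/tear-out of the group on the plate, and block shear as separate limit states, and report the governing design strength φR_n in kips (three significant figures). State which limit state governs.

148 kips (bolt shear governs)

Bolt shear: A_b = π·1²/4 = 0.7854 in²; R_n = 84 × 0.7854 × 3 × 1 = 197.9 kips → 0.75 × 197.9 = 148 kips.
Bearing: edge l_c = 1.688, r_n = 88.09 kips; interior l_c = 2.375, r_n = 104.4 kips; R_n = 88.09 + 2·104.4 = 296.9 kips → 223 kips.
Block shear: A_gv = 6.938, A_nv = 4.711, A_nt = 1.055 in²; R_n = min(0.6F_uA_nv, 0.6F_yA_gv) + U_bs·F_u·A_nt = 211 kips → 158 kips.
Bolt shear governs: 148 kips.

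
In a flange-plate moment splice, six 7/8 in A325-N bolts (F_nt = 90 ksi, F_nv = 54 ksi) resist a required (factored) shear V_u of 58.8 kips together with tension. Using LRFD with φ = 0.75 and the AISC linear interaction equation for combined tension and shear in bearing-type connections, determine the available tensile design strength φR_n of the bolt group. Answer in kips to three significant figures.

A_b = π·0.875²/4 = 0.6013 in²; f_rv = 58.8 / (6 × 0.6013) = 16.3 ksi.
F'_nt = 1.3 F_nt − (F_nt / φF_nv) f_rv = 1.3·90 − (90/(0.75·54))·16.3 = 80.78 ksi, capped at F_nt → F'_nt = 80.78 ksi.
R_n = F'_nt · A_b · n = 80.78 × 0.6013 × 6 = 291.5 kips.
Design strength φR_n = 0.75 × 291.5 = 219 kips.

219 kips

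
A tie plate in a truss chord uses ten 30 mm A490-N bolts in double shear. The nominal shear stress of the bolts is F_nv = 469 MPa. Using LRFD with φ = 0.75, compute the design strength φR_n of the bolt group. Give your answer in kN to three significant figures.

4970 kN

A_b = π × 30² / 4 = 706.9 mm².
R_n = F_nv · A_b · n · n_s = 469 × 706.9 × 10 × 2 / 1000 = 6630 kN.
Design strength φR_n = 0.75 × 6630 = 4970 kN.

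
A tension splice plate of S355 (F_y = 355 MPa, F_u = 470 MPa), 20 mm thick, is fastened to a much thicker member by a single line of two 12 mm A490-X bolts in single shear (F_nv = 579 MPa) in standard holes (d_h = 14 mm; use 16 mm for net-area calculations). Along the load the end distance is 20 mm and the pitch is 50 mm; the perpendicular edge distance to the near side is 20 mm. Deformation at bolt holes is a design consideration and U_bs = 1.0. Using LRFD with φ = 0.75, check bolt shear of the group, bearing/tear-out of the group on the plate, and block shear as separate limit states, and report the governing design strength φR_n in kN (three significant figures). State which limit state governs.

98.2 kN (bolt shear governs)

Bolt shear: A_b = π·12²/4 = 113.1 mm²; R_n = 579 × 113.1 × 2 × 1 / 1000 = 131 kN → 0.75 × 131 = 98.2 kN.
Bearing: edge l_c = 13, r_n = 146.6 kN; interior l_c = 36, r_n = 270.7 kN; R_n = 146.6 + 1·270.7 = 417.4 kN → 313 kN.
Block shear: A_gv = 1400, A_nv = 920, A_nt = 240 mm²; R_n = min(0.6F_uA_nv, 0.6F_yA_gv) + U_bs·F_u·A_nt = 372.2 kN → 279 kN.
Bolt shear governs: 98.2 kN.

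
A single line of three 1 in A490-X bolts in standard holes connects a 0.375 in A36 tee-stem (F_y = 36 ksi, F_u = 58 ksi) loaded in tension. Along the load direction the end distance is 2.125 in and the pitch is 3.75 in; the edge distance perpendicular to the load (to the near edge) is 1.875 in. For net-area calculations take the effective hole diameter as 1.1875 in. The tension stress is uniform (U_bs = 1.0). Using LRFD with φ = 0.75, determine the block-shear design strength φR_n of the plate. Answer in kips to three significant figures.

79.4 kips

Shear plane L_v = 2.125 + 2·3.75 = 9.625 in; A_gv = 9.625 × 0.375 = 3.609 in².
A_nv = (9.625 − 2.5·1.1875) × 0.375 = 2.496 in².
A_nt = (1.875 − 0.5·1.1875) × 0.375 = 0.4805 in².
0.6 F_u A_nv = 86.86 kips; 0.6 F_y A_gv = 77.96 kips → shear yielding governs the shear term.
R_n = 77.96 + 1.0 × 58 × 0.4805 = 105.8 kips.
Design strength φR_n = 0.75 × 105.8 = 79.4 kips.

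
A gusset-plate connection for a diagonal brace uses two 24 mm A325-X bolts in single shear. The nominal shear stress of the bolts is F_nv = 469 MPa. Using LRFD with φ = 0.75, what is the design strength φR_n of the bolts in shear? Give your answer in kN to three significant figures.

A_b = π × 24² / 4 = 452.4 mm².
R_n = F_nv · A_b · n · n_s = 469 × 452.4 × 2 × 1 / 1000 = 424.3 kN.
Design strength φR_n = 0.75 × 424.3 = 318 kN.

318 kN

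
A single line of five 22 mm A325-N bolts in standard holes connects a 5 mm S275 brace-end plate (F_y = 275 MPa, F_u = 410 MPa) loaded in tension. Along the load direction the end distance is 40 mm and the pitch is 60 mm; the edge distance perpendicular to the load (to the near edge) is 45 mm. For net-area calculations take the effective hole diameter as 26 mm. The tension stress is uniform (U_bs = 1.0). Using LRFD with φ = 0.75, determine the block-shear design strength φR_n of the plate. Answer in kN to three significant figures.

200 kN

Shear plane L_v = 40 + 4·60 = 280 mm; A_gv = 280 × 5 = 1400 mm².
A_nv = (280 − 4.5·26) × 5 = 815 mm².
A_nt = (45 − 0.5·26) × 5 = 160 mm².
0.6 F_u A_nv = 200.5 kN; 0.6 F_y A_gv = 231 kN → shear rupture governs the shear term.
R_n = 200.5 + 1.0 × 410 × 160 / 1000 = 266.1 kN.
Design strength φR_n = 0.75 × 266.1 = 200 kN.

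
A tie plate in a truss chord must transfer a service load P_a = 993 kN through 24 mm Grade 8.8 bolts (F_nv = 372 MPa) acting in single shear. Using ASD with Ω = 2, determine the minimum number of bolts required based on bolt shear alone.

A_b = π·24²/4 = 452.4 mm².
Per-bolt allowable strength R_n/Ω = 372 × 452.4 × 1 / 1000 / 2 = 84.14 kN.
n ≥ 993 / 84.14 = 11.8 → use 12 bolts.

12 bolts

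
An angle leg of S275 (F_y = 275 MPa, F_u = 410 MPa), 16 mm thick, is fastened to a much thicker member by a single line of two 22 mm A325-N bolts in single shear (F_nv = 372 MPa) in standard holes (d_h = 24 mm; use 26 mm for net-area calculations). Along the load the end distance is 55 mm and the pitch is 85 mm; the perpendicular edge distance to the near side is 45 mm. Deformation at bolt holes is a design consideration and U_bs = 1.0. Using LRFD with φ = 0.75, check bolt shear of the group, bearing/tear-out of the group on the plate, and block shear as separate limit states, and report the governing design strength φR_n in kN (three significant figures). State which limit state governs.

212 kN (bolt shear governs)

Bolt shear: A_b = π·22²/4 = 380.1 mm²; R_n = 372 × 380.1 × 2 × 1 / 1000 = 282.8 kN → 0.75 × 282.8 = 212 kN.
Bearing: edge l_c = 43, r_n = 338.5 kN; interior l_c = 61, r_n = 346.4 kN; R_n = 338.5 + 1·346.4 = 684.9 kN → 514 kN.
Block shear: A_gv = 2240, A_nv = 1616, A_nt = 512 mm²; R_n = min(0.6F_uA_nv, 0.6F_yA_gv) + U_bs·F_u·A_nt = 579.5 kN → 435 kN.
Bolt shear governs: 212 kN.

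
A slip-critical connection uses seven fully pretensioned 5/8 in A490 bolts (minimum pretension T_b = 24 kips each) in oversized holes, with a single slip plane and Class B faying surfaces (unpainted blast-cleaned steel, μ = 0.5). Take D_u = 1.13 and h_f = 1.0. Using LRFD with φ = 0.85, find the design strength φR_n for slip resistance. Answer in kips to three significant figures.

R_n = μ · D_u · h_f · T_b · n_s · n_b = 0.5 × 1.13 × 1.0 × 24 × 1 × 7 = 94.92 kips.
Design strength φR_n = 0.85 × 94.92 = 80.7 kips.

80.7 kips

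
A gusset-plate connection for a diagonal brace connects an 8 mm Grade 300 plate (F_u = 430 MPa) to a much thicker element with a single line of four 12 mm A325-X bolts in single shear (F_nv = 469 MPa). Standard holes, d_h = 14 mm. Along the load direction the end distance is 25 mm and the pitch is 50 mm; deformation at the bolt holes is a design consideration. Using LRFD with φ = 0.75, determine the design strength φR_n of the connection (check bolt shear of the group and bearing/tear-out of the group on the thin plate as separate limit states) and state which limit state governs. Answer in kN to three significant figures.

Bolt shear: A_b = π·12²/4 = 113.1 mm²; R_n = 469 × 113.1 × 4 × 1 / 1000 = 212.2 kN → 0.75 × 212.2 = 159 kN.
Bearing (1.2 l_c t F_u ≤ 2.4 d t F_u): upper limit = 2.4·12·8·430 / 1000 = 99.07 kN.
  Edge l_c = 25 − 14/2 = 18 → r_n = 74.3 kN; interior l_c = 50 − 14 = 36 → r_n = 99.07 kN.
  R_n,bearing = 1·74.3 + 3·99.07 = 371.5 kN → 0.75 × 371.5 = 279 kN.
Bolt shear governs: 159 kN.

159 kN (bolt shear governs)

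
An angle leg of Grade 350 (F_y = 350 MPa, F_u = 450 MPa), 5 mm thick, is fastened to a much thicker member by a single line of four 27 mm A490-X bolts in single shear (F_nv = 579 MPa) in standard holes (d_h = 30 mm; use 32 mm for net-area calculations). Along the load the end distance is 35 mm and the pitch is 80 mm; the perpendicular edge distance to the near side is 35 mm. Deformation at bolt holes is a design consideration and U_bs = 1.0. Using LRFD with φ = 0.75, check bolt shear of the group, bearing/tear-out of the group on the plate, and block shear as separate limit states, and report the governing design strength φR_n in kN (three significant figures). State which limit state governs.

197 kN (block shear governs)

Bolt shear: A_b = π·27²/4 = 572.6 mm²; R_n = 579 × 572.6 × 4 × 1 / 1000 = 1326 kN → 0.75 × 1326 = 995 kN.
Bearing: edge l_c = 20, r_n = 54 kN; interior l_c = 50, r_n = 135 kN; R_n = 54 + 3·135 = 459 kN → 344 kN.
Block shear: A_gv = 1375, A_nv = 815, A_nt = 95 mm²; R_n = min(0.6F_uA_nv, 0.6F_yA_gv) + U_bs·F_u·A_nt = 262.8 kN → 197 kN.
Block shear governs: 197 kN.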